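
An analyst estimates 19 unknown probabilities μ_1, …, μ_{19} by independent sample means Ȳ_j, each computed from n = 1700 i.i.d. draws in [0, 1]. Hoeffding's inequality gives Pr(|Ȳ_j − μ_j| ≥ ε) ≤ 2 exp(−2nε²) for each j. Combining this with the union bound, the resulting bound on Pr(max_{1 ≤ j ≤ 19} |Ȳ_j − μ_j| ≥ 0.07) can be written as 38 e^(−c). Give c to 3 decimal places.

16.660

Union bound over the 19 events: Pr(max_{1 ≤ j ≤ 19} |Ȳ_j − μ_j| ≥ 0.07) ≤ 19·2·exp(−2nε²) = 38 exp(−2·1700·0.07²).
So c = 2·1700·0.07² = 16.6600.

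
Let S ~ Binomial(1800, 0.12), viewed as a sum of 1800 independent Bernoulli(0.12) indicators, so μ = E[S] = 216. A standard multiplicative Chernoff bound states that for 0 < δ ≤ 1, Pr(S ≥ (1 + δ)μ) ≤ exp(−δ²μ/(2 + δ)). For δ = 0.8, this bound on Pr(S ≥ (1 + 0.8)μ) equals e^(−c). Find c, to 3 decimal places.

49.371

c = δ²μ/(2 + δ) = 0.8²·216/(2 + 0.8) = 49.3714.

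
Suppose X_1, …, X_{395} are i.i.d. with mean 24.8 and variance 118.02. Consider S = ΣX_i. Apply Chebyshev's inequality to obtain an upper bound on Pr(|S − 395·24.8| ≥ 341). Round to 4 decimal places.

0.4009

Var(S) = n·Var(X_i) = 395·118.02 = 46617.9.
Chebyshev: Pr(|S − 395·24.8| ≥ 341) ≤ Var(S)/341² = 46617.9/116281 = 0.4009.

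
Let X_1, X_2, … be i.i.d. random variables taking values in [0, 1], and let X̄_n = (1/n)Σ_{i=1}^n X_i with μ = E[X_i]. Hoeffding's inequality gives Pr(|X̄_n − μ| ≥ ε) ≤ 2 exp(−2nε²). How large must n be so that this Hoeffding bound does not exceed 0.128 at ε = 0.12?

96

Require 2·exp(−2nε²) ≤ 0.128, i.e. 2nε² ≥ ln(2/0.128) = 2.748872.
So n ≥ 2.748872 / (2·0.12²) = 95.447.
The smallest integer n is 96.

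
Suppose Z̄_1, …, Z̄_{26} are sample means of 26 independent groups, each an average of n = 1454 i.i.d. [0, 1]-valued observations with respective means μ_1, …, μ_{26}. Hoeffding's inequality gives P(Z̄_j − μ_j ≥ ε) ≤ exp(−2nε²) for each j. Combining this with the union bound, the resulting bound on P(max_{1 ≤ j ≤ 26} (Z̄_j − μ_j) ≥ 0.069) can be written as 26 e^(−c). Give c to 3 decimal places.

13.845

Union bound over the 26 events: P(max_{1 ≤ j ≤ 26} (Z̄_j − μ_j) ≥ 0.069) ≤ 26·exp(−2nε²) = 26 exp(−2·1454·0.069²).
So c = 2·1454·0.069² = 13.8450.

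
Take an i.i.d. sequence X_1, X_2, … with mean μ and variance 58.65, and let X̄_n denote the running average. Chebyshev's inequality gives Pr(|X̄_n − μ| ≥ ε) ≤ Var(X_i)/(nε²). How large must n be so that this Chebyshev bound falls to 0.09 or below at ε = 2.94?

Require 58.65/(n·2.94²) ≤ 0.09, i.e. n ≥ 58.65/(0.09·2.94²) = 75.393.
The smallest integer n is 76.

76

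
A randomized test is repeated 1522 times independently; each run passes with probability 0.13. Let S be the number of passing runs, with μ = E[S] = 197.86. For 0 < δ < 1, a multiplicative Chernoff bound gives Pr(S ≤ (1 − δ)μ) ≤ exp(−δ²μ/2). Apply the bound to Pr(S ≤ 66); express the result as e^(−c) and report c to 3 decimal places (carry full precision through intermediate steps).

Write 66 = (1 − δ)μ, so δ = 1 − 66/197.86 = 0.6664308…
Then the exponent is δ²μ/2 = (μ − 66)²/(2μ) = 43.937783.

43.938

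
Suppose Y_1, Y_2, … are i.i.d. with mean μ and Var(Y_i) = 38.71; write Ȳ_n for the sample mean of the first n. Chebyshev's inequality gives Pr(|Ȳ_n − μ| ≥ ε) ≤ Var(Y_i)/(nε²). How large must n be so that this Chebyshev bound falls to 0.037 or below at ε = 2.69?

145

Require 38.71/(n·2.69²) ≤ 0.037, i.e. n ≥ 38.71/(0.037·2.69²) = 144.583.
The smallest integer n is 145.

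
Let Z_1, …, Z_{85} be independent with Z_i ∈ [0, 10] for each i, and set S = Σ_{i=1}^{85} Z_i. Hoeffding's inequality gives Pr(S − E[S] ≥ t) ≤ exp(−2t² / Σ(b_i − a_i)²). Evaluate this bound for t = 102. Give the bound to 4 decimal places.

0.0865

Σ(b_i − a_i)² = 85·(10)² = 8500.
Exponent = 2·102²/8500 = 2.4480.
Bound = exp(−2.4480) = 0.08647.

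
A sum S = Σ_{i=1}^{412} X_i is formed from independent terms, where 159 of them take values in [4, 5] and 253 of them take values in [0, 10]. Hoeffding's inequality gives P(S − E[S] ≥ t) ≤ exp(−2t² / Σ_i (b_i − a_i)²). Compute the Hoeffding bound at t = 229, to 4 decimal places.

Σ(b_i − a_i)² = 159·1² + 253·10² = 25459.
Exponent = 2·229² / 25459 = 4.11964.
Bound = exp(−4.11964) = 0.01625.

0.0163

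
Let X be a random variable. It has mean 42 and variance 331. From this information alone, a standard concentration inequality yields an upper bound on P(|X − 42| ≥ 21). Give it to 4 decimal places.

Mean and variance are known, so Chebyshev's inequality applies.
Chebyshev: P(|X − μ| ≥ t) ≤ Var(X)/t².
Bound = 331 / 441 = 0.7506.

0.7506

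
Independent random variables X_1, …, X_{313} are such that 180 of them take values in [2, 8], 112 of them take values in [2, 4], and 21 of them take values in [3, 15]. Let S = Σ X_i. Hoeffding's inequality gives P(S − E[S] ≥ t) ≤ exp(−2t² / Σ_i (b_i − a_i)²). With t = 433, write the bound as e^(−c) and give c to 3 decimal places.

37.679

Σ(b_i − a_i)² = 180·6² + 112·2² + 21·12² = 9952.
c = 2t² / 9952 = 2·433² / 9952 = 37.6787.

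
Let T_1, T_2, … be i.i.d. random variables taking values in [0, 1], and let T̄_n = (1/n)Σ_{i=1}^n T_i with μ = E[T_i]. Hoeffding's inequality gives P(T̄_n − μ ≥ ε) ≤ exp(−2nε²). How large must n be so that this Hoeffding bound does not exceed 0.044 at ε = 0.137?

Require exp(−2nε²) ≤ 0.044, i.e. 2nε² ≥ ln(1/0.044) = 3.123566.
So n ≥ 3.123566 / (2·0.137²) = 83.211.
The smallest integer n is 84.

84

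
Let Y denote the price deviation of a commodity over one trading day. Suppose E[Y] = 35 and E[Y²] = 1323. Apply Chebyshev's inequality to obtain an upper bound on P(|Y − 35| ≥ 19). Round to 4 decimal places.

Var(Y) = E[Y²] − (E[Y])² = 1323 − 1225 = 98.
Chebyshev's inequality: P(|Y − μ| ≥ t) ≤ Var(Y)/t² = 98/361 = 0.2715.

0.2715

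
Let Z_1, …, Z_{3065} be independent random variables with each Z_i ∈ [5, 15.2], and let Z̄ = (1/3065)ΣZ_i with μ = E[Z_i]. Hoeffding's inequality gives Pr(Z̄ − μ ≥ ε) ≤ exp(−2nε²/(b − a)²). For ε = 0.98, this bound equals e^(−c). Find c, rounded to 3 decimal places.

c = 2nε²/(b − a)² = 2·3065·0.98² / 10.2² = 56.5864.

56.586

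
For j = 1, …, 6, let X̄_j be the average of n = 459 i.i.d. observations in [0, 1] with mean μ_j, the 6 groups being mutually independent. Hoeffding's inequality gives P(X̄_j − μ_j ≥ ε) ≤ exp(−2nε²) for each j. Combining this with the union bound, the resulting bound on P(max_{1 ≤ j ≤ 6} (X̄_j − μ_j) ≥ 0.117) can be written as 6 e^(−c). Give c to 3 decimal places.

12.567

Union bound over the 6 events: P(max_{1 ≤ j ≤ 6} (X̄_j − μ_j) ≥ 0.117) ≤ 6·exp(−2nε²) = 6 exp(−2·459·0.117²).
So c = 2·459·0.117² = 12.5665.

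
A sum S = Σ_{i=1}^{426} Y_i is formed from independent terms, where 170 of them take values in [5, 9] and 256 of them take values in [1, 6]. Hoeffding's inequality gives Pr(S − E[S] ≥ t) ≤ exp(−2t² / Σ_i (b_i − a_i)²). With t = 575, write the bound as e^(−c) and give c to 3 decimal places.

72.505

Σ(b_i − a_i)² = 170·4² + 256·5² = 9120.
c = 2t² / 9120 = 2·575² / 9120 = 72.5055.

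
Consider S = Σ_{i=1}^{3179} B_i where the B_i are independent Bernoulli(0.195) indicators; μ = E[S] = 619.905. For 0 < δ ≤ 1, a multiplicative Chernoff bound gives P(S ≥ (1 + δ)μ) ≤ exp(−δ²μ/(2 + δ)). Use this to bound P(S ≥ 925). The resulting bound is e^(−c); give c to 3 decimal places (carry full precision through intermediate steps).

Write 925 = (1 + δ)μ, so δ = 925/619.905 − 1 = 0.4921641…
Then the exponent is δ²μ/(2 + δ) = (925 − μ)² / (μ·(2 + δ)) = 60.251575.

60.252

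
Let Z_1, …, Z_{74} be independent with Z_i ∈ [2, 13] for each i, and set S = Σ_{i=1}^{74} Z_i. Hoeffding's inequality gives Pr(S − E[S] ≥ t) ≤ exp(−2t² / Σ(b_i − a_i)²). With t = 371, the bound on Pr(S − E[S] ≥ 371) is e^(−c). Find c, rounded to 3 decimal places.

30.744

Σ(b_i − a_i)² = 74·(11)² = 8954.
c = 2t²/8954 = 2·371²/8954 = 30.7440.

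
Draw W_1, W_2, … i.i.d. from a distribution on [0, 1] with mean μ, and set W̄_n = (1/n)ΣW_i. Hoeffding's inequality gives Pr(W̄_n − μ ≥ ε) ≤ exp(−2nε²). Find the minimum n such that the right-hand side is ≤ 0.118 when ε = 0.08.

167

Require exp(−2nε²) ≤ 0.118, i.e. 2nε² ≥ ln(1/0.118) = 2.137071.
So n ≥ 2.137071 / (2·0.08²) = 166.959.
The smallest integer n is 167.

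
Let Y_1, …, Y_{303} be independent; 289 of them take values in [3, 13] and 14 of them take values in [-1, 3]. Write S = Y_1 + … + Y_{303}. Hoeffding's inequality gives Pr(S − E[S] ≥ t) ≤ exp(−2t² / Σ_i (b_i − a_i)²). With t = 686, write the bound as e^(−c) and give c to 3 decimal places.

Σ(b_i − a_i)² = 289·10² + 14·4² = 29124.
c = 2t² / 29124 = 2·686² / 29124 = 32.3167.

32.317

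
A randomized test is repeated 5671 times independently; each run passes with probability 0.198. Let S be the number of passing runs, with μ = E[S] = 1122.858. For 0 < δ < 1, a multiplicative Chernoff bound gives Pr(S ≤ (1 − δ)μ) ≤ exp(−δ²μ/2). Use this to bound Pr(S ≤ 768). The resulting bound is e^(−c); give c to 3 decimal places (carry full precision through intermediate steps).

56.073

Write 768 = (1 − δ)μ, so δ = 1 − 768/1122.858 = 0.3160311…
Then the exponent is δ²μ/2 = (μ − 768)²/(2μ) = 56.073074.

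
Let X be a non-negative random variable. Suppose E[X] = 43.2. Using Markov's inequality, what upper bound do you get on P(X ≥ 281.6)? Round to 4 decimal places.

0.1534

Markov's inequality: for a non-negative random variable, P(X ≥ a) ≤ E[X]/a.
Here E[X] = 43.2 and a = 281.6, so the bound is 43.2/281.6 = 0.1534.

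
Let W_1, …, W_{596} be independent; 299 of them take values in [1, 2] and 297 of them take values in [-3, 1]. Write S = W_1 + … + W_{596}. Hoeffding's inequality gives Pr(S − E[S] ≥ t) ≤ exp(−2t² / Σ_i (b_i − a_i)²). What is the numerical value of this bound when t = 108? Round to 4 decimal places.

Σ(b_i − a_i)² = 299·1² + 297·4² = 5051.
Exponent = 2·108² / 5051 = 4.61849.
Bound = exp(−4.61849) = 0.00987.

0.0099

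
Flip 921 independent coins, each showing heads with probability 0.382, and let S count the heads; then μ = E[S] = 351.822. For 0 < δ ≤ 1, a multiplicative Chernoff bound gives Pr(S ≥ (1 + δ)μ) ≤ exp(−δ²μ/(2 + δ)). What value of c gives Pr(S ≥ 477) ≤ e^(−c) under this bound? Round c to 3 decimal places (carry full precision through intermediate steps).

18.906

Write 477 = (1 + δ)μ, so δ = 477/351.822 − 1 = 0.3557992…
Then the exponent is δ²μ/(2 + δ) = (477 − μ)² / (μ·(2 + δ)) = 18.905786.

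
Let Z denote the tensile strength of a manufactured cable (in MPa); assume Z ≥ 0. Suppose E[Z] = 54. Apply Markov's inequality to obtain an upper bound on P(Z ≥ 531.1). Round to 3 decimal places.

0.102

Markov's inequality: for a non-negative random variable, P(Z ≥ a) ≤ E[Z]/a.
Here E[Z] = 54 and a = 531.1, so the bound is 54/531.1 = 0.1017.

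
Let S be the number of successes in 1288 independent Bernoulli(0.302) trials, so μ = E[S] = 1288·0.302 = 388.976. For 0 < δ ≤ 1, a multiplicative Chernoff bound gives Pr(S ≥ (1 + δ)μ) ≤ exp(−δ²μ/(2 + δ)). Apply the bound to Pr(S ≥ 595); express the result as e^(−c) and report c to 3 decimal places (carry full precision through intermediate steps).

Write 595 = (1 + δ)μ, so δ = 595/388.976 − 1 = 0.5296574…
Then the exponent is δ²μ/(2 + δ) = (595 − μ)² / (μ·(2 + δ)) = 43.137118.

43.137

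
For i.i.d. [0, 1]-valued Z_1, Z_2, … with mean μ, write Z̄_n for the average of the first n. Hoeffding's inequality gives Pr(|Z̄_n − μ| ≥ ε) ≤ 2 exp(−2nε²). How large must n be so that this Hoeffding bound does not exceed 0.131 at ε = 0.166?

Require 2·exp(−2nε²) ≤ 0.131, i.e. 2nε² ≥ ln(2/0.131) = 2.725705.
So n ≥ 2.725705 / (2·0.166²) = 49.458.
The smallest integer n is 50.

50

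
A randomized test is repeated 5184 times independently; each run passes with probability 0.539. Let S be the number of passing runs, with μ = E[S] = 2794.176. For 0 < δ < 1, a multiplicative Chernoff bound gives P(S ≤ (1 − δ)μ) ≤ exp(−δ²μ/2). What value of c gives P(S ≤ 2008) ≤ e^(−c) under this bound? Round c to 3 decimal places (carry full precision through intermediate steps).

Write 2008 = (1 − δ)μ, so δ = 1 − 2008/2794.176 = 0.2813624…
Then the exponent is δ²μ/2 = (μ − 2008)²/(2μ) = 110.600174.

110.600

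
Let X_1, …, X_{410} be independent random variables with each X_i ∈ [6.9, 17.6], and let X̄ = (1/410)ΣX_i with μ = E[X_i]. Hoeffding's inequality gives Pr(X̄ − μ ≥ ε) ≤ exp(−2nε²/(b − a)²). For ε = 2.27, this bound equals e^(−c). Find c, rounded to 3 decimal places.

c = 2nε²/(b − a)² = 2·410·2.27² / 10.7² = 36.9061.

36.906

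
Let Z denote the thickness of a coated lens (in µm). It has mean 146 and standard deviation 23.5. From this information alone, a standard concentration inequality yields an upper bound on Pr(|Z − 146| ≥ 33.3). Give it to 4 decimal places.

0.4980

Mean and variance are known, so Chebyshev's inequality applies.
Chebyshev: Pr(|Z − μ| ≥ t) ≤ Var(Z)/t².
Var(Z) = σ² = 23.5² = 552.25.
Bound = 552.25 / 1108.89 = 0.4980.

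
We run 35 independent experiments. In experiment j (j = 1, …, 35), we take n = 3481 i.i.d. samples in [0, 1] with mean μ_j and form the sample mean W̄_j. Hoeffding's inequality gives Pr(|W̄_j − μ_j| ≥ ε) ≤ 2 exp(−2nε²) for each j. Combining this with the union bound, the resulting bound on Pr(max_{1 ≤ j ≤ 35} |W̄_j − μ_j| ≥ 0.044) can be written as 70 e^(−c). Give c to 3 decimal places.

13.478

Union bound over the 35 events: Pr(max_{1 ≤ j ≤ 35} |W̄_j − μ_j| ≥ 0.044) ≤ 35·2·exp(−2nε²) = 70 exp(−2·3481·0.044²).
So c = 2·3481·0.044² = 13.4784.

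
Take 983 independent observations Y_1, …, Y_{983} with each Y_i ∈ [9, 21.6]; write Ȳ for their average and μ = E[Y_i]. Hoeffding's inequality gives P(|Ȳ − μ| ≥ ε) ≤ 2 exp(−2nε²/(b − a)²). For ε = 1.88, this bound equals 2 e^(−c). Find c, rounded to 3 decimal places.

43.768

c = 2nε²/(b − a)² = 2·983·1.88² / 12.6² = 43.7681.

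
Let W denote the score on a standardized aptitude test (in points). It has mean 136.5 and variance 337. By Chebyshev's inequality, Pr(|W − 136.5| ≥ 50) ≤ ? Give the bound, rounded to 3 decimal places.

Chebyshev: Pr(|W − μ| ≥ t) ≤ Var(W)/t².
Bound = 337 / 2500 = 0.1348.

0.135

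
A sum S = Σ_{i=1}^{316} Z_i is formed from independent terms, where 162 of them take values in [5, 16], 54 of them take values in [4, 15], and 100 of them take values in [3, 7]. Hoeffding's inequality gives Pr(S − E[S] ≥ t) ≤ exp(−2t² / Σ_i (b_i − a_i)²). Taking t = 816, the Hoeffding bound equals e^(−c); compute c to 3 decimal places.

Σ(b_i − a_i)² = 162·11² + 54·11² + 100·4² = 27736.
c = 2t² / 27736 = 2·816² / 27736 = 48.0138.

48.014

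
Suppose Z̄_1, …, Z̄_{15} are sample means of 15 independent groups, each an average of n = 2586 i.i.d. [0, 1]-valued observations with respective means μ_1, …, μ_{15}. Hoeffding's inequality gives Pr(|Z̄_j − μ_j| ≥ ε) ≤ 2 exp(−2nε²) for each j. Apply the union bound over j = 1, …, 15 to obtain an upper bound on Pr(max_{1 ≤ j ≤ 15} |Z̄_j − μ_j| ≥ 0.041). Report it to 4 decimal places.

0.0050

Per-experiment Hoeffding bound: 2·exp(−2·2586·0.041²) = 2·exp(−8.69413) = 0.00033513.
Union bound over 15 events: 15·0.00033513 = 0.00503.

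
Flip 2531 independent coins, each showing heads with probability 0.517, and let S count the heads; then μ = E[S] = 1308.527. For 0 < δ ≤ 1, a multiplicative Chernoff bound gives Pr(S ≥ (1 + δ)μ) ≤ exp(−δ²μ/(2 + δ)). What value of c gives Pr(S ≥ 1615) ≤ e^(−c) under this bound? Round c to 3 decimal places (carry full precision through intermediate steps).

32.128

Write 1615 = (1 + δ)μ, so δ = 1615/1308.527 − 1 = 0.2342122…
Then the exponent is δ²μ/(2 + δ) = (1615 − μ)² / (μ·(2 + δ)) = 32.127529.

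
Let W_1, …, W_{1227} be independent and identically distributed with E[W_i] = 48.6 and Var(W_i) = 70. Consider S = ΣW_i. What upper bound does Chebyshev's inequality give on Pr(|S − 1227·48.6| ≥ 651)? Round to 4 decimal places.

Var(S) = n·Var(W_i) = 1227·70 = 85890.
Chebyshev: Pr(|S − 1227·48.6| ≥ 651) ≤ Var(S)/651² = 85890/423801 = 0.2027.

0.2027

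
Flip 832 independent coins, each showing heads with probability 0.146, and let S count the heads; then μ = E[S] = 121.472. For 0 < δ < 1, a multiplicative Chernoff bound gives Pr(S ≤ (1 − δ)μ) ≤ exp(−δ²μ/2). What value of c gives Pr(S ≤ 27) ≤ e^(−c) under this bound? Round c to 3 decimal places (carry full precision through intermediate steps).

Write 27 = (1 − δ)μ, so δ = 1 − 27/121.472 = 0.7777266…
Then the exponent is δ²μ/2 = (μ − 27)²/(2μ) = 36.736692.

36.737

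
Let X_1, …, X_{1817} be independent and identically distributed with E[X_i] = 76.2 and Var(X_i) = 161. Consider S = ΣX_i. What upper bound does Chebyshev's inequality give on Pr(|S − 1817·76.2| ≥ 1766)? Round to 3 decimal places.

0.094

Var(S) = n·Var(X_i) = 1817·161 = 292537.
Chebyshev: Pr(|S − 1817·76.2| ≥ 1766) ≤ Var(S)/1766² = 292537/3118756 = 0.0938.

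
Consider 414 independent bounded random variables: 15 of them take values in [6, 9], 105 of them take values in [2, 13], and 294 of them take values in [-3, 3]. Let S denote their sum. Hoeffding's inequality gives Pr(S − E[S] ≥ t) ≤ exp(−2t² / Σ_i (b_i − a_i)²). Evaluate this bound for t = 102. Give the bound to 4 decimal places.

0.4113

Σ(b_i − a_i)² = 15·3² + 105·11² + 294·6² = 23424.
Exponent = 2·102² / 23424 = 0.88832.
Bound = exp(−0.88832) = 0.41135.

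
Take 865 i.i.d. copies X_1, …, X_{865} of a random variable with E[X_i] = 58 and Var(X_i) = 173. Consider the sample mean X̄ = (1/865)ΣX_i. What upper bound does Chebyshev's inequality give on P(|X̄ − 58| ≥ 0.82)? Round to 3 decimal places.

0.297

Var(X̄) = Var(X_i)/n = 173/865 = 0.2.
Chebyshev: P(|X̄ − 58| ≥ 0.82) ≤ Var(X̄)/(0.82)² = 173/(865·0.82²) = 0.2974.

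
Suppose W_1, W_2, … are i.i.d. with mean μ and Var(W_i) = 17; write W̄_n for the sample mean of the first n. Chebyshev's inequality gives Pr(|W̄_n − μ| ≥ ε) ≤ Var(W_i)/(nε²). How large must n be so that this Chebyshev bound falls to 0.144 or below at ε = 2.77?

Require 17/(n·2.77²) ≤ 0.144, i.e. n ≥ 17/(0.144·2.77²) = 15.386.
The smallest integer n is 16.

16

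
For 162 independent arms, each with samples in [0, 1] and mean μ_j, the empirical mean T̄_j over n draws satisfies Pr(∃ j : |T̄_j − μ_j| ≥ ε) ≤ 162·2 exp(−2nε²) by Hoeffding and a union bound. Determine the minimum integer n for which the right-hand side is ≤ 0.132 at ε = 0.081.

Need 2·162·exp(−2nε²) ≤ 0.132, i.e. exp(−2nε²) ≤ 0.132/324.
So 2nε² ≥ ln(324/0.132) = 7.805697.
Hence n ≥ 7.805697/(2·0.081²) = 594.856.
The smallest integer n is 595.

595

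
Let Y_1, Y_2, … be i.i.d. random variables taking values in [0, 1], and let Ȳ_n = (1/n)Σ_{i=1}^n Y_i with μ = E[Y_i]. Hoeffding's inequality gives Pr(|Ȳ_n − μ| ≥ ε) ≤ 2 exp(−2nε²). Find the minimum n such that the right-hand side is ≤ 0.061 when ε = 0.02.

4363

Require 2·exp(−2nε²) ≤ 0.061, i.e. 2nε² ≥ ln(2/0.061) = 3.490029.
So n ≥ 3.490029 / (2·0.02²) = 4362.536.
The smallest integer n is 4363.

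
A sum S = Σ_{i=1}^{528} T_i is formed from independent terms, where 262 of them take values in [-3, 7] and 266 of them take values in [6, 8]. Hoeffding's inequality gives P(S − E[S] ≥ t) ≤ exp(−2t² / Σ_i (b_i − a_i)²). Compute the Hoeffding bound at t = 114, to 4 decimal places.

0.3854

Σ(b_i − a_i)² = 262·10² + 266·2² = 27264.
Exponent = 2·114² / 27264 = 0.95335.
Bound = exp(−0.95335) = 0.38545.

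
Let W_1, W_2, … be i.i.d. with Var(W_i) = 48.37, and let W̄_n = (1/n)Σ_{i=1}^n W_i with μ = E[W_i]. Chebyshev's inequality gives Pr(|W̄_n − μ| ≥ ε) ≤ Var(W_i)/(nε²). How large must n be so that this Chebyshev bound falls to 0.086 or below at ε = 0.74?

1028

Require 48.37/(n·0.74²) ≤ 0.086, i.e. n ≥ 48.37/(0.086·0.74²) = 1027.103.
The smallest integer n is 1028.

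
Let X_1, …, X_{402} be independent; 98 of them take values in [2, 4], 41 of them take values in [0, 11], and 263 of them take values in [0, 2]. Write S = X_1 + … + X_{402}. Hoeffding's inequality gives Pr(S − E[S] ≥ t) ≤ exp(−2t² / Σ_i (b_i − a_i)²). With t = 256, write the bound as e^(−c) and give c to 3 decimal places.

20.464

Σ(b_i − a_i)² = 98·2² + 41·11² + 263·2² = 6405.
c = 2t² / 6405 = 2·256² / 6405 = 20.4640.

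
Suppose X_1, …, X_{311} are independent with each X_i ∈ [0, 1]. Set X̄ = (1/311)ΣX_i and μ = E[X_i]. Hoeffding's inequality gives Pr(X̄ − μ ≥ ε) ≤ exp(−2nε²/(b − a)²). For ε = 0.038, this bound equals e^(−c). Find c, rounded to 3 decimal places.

0.898

c = 2nε²/(b − a)² = 2·311·0.038² / 1² = 0.8982.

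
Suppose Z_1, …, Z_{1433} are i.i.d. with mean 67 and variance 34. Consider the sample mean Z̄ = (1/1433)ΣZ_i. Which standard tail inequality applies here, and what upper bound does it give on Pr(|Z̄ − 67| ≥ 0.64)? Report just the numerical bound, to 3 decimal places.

0.058

With mean and variance of each term known, Chebyshev's inequality bounds the deviation of the sum (or sample mean).
Var(Z̄) = Var(Z_i)/n = 34/1433 = 0.023726.
Chebyshev: Pr(|Z̄ − 67| ≥ 0.64) ≤ Var(Z̄)/(0.64)² = 34/(1433·0.64²) = 0.0579.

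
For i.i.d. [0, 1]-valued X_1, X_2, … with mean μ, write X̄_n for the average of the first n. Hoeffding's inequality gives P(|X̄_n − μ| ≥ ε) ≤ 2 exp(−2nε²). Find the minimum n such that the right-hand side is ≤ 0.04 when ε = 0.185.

Require 2·exp(−2nε²) ≤ 0.04, i.e. 2nε² ≥ ln(2/0.04) = 3.912023.
So n ≥ 3.912023 / (2·0.185²) = 57.152.
The smallest integer n is 58.

58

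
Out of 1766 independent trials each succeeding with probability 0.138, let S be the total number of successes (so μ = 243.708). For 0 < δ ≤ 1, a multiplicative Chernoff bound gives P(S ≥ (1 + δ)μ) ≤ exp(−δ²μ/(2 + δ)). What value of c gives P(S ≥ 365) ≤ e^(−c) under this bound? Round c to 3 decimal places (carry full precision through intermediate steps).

24.169

Write 365 = (1 + δ)μ, so δ = 365/243.708 − 1 = 0.497694…
Then the exponent is δ²μ/(2 + δ) = (365 − μ)² / (μ·(2 + δ)) = 24.168812.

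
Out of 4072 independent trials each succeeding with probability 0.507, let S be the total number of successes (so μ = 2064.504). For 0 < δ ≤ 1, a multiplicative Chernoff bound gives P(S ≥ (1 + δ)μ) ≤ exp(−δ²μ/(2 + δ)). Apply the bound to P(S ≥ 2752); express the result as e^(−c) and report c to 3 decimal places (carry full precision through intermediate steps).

98.131

Write 2752 = (1 + δ)μ, so δ = 2752/2064.504 − 1 = 0.3330078…
Then the exponent is δ²μ/(2 + δ) = (2752 − μ)² / (μ·(2 + δ)) = 98.131497.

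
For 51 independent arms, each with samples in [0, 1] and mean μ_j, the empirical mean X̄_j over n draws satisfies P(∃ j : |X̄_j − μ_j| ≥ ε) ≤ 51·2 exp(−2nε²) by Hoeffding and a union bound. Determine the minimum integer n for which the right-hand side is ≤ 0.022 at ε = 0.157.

172

Need 2·51·exp(−2nε²) ≤ 0.022, i.e. exp(−2nε²) ≤ 0.022/102.
So 2nε² ≥ ln(102/0.022) = 8.441686.
Hence n ≥ 8.441686/(2·0.157²) = 171.238.
The smallest integer n is 172.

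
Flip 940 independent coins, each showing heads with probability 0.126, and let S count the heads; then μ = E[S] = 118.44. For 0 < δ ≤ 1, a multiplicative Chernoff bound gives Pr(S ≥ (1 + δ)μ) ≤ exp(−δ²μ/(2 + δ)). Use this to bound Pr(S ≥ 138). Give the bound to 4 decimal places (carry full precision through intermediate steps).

Write 138 = (1 + δ)μ, so δ = 138/118.44 − 1 = 0.1651469…
Then the exponent is δ²μ/(2 + δ) = (138 − μ)² / (μ·(2 + δ)) = 1.491942.
Bound = exp(−1.491942) = 0.22494.

0.2249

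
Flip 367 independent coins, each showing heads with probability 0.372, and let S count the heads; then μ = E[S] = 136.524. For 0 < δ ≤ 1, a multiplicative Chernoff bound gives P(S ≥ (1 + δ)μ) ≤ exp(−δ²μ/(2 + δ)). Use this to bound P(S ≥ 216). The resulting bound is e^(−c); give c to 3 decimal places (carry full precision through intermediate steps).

Write 216 = (1 + δ)μ, so δ = 216/136.524 − 1 = 0.5821394…
Then the exponent is δ²μ/(2 + δ) = (216 − μ)² / (μ·(2 + δ)) = 17.917743.

17.918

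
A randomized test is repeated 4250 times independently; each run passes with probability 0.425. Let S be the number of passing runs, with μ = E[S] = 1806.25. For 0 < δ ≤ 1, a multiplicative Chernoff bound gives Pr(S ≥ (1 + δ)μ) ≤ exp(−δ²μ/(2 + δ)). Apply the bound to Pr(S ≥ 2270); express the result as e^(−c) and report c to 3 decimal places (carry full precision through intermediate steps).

Write 2270 = (1 + δ)μ, so δ = 2270/1806.25 − 1 = 0.2567474…
Then the exponent is δ²μ/(2 + δ) = (2270 − μ)² / (μ·(2 + δ)) = 52.760273.

52.760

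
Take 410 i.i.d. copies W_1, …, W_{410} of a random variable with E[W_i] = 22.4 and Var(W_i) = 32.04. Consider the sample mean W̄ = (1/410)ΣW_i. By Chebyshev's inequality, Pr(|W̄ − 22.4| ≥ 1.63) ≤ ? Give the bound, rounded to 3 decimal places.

Var(W̄) = Var(W_i)/n = 32.04/410 = 0.078146.
Chebyshev: Pr(|W̄ − 22.4| ≥ 1.63) ≤ Var(W̄)/(1.63)² = 32.04/(410·1.63²) = 0.0294.

0.029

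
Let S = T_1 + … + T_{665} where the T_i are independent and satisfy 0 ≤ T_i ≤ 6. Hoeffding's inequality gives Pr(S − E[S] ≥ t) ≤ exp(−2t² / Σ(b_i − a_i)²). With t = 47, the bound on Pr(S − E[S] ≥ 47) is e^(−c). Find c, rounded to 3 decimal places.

Σ(b_i − a_i)² = 665·(6)² = 23940.
c = 2t²/23940 = 2·47²/23940 = 0.1845.

0.185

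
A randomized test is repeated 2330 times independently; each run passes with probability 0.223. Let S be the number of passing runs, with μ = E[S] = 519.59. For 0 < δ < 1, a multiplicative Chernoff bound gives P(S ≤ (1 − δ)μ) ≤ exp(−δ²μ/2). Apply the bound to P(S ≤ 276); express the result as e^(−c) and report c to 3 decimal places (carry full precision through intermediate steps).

57.099

Write 276 = (1 − δ)μ, so δ = 1 − 276/519.59 = 0.4688119…
Then the exponent is δ²μ/2 = (μ − 276)²/(2μ) = 57.098951.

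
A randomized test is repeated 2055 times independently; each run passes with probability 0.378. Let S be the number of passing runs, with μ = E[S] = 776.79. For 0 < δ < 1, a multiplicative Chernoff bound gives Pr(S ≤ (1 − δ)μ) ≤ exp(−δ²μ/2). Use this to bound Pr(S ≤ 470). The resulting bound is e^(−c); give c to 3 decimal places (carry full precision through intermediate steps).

60.583

Write 470 = (1 − δ)μ, so δ = 1 − 470/776.79 = 0.3949459…
Then the exponent is δ²μ/2 = (μ − 470)²/(2μ) = 60.582721.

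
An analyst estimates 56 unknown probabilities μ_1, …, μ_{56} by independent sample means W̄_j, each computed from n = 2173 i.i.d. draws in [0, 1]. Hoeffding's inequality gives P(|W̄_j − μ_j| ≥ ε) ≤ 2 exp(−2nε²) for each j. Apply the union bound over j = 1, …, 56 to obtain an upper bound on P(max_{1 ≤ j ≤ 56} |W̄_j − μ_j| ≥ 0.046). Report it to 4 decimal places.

Per-experiment Hoeffding bound: 2·exp(−2·2173·0.046²) = 2·exp(−9.19614) = 0.00020286.
Union bound over 56 events: 56·0.00020286 = 0.01136.

0.0114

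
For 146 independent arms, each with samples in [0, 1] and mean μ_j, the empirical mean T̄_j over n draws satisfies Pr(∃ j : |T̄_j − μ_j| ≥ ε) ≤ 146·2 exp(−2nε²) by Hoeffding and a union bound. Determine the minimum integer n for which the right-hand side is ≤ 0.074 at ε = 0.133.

Need 2·146·exp(−2nε²) ≤ 0.074, i.e. exp(−2nε²) ≤ 0.074/292.
So 2nε² ≥ ln(292/0.074) = 8.280444.
Hence n ≥ 8.280444/(2·0.133²) = 234.056.
The smallest integer n is 235.

235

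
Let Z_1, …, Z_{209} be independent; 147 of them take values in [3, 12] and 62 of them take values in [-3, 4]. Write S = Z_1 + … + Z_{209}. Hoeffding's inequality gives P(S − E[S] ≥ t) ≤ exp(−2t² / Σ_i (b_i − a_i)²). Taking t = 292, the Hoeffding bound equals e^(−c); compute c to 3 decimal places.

Σ(b_i − a_i)² = 147·9² + 62·7² = 14945.
c = 2t² / 14945 = 2·292² / 14945 = 11.4104.

11.410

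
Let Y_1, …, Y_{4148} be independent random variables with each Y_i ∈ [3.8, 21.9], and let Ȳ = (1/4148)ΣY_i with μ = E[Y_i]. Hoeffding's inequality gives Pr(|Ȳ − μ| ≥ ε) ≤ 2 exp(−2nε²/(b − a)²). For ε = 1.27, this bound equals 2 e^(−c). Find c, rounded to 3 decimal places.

40.843

c = 2nε²/(b − a)² = 2·4148·1.27² / 18.1² = 40.8431.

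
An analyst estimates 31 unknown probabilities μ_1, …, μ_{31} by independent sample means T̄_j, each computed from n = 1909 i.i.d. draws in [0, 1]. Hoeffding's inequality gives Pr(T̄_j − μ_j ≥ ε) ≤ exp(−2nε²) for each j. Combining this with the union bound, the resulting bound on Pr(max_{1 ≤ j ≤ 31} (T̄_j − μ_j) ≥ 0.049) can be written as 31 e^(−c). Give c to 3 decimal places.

9.167

Union bound over the 31 events: Pr(max_{1 ≤ j ≤ 31} (T̄_j − μ_j) ≥ 0.049) ≤ 31·exp(−2nε²) = 31 exp(−2·1909·0.049²).
So c = 2·1909·0.049² = 9.1670.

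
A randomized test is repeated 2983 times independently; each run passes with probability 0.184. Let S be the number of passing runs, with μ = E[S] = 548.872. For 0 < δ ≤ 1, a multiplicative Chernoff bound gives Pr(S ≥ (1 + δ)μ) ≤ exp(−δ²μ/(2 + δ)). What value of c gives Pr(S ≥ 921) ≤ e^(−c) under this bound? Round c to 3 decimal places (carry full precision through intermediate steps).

Write 921 = (1 + δ)μ, so δ = 921/548.872 − 1 = 0.6779869…
Then the exponent is δ²μ/(2 + δ) = (921 − μ)² / (μ·(2 + δ)) = 94.211774.

94.212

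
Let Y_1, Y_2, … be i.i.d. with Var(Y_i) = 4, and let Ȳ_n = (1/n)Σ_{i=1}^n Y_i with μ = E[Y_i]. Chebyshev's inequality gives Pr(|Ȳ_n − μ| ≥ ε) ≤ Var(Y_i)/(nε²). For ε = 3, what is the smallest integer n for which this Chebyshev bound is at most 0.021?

Require 4/(n·3²) ≤ 0.021, i.e. n ≥ 4/(0.021·3²) = 21.164.
The smallest integer n is 22.

22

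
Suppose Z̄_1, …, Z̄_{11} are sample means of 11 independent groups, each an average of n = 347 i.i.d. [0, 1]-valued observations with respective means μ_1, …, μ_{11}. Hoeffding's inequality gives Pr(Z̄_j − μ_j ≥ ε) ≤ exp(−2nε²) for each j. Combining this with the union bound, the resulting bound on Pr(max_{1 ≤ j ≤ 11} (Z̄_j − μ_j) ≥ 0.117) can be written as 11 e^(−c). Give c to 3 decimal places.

9.500

Union bound over the 11 events: Pr(max_{1 ≤ j ≤ 11} (Z̄_j − μ_j) ≥ 0.117) ≤ 11·exp(−2nε²) = 11 exp(−2·347·0.117²).
So c = 2·347·0.117² = 9.5002.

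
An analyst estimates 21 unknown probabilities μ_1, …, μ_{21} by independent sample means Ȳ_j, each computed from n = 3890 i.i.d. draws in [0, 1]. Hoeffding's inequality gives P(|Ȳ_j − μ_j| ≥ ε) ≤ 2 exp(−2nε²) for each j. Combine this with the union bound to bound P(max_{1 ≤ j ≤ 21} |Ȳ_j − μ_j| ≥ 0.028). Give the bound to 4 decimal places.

0.0942

Per-experiment Hoeffding bound: 2·exp(−2·3890·0.028²) = 2·exp(−6.09952) = 0.0044879.
Union bound over 21 events: 21·0.0044879 = 0.09425.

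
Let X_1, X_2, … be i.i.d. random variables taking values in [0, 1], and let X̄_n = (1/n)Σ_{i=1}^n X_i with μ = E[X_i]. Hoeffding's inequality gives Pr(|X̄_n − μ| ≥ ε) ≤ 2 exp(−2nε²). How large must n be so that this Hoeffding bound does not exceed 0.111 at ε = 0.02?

3615

Require 2·exp(−2nε²) ≤ 0.111, i.e. 2nε² ≥ ln(2/0.111) = 2.891372.
So n ≥ 2.891372 / (2·0.02²) = 3614.215.
The smallest integer n is 3615.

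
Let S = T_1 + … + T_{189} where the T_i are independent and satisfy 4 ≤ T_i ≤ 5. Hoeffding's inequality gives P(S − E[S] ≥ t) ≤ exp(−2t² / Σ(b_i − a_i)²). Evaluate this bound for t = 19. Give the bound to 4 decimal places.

Σ(b_i − a_i)² = 189·(1)² = 189.
Exponent = 2·19²/189 = 3.8201.
Bound = exp(−3.8201) = 0.02193.

0.0219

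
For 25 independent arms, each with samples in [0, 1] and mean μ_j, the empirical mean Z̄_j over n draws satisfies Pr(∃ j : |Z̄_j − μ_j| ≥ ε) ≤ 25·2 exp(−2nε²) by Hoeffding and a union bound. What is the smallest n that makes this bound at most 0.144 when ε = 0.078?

481

Need 2·25·exp(−2nε²) ≤ 0.144, i.e. exp(−2nε²) ≤ 0.144/50.
So 2nε² ≥ ln(50/0.144) = 5.849965.
Hence n ≥ 5.849965/(2·0.078²) = 480.766.
The smallest integer n is 481.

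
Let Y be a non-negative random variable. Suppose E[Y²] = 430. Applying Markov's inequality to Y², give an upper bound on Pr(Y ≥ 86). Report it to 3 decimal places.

0.058

Since Y ≥ 0, the event {Y ≥ 86} is the same as {Y² ≥ 7396}.
Markov's inequality applied to Y² gives Pr(Y² ≥ 7396) ≤ E[Y²]/7396 = 430/7396 = 0.0581.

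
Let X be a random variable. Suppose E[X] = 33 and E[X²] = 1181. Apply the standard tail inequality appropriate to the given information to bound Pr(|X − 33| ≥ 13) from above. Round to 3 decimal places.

0.544

The first two moments determine the variance, so Chebyshev's inequality is the sharpest standard bound available.
Var(X) = E[X²] − (E[X])² = 1181 − 1089 = 92.
Chebyshev's inequality: Pr(|X − μ| ≥ t) ≤ Var(X)/t² = 92/169 = 0.5444.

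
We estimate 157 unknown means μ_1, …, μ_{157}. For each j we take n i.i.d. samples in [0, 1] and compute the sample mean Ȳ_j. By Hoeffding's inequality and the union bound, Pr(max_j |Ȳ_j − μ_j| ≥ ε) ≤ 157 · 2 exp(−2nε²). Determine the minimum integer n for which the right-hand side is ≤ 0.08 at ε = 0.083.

601

Need 2·157·exp(−2nε²) ≤ 0.08, i.e. exp(−2nε²) ≤ 0.08/314.
So 2nε² ≥ ln(314/0.08) = 8.275122.
Hence n ≥ 8.275122/(2·0.083²) = 600.604.
The smallest integer n is 601.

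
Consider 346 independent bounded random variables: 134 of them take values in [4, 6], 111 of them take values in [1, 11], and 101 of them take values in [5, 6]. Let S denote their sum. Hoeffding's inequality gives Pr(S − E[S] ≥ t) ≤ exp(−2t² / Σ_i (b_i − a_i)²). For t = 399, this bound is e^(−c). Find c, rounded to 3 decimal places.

27.128

Σ(b_i − a_i)² = 134·2² + 111·10² + 101·1² = 11737.
c = 2t² / 11737 = 2·399² / 11737 = 27.1281.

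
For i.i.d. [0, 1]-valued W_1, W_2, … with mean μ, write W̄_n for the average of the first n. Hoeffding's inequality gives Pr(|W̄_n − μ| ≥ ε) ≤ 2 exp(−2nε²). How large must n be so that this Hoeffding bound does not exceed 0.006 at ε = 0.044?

Require 2·exp(−2nε²) ≤ 0.006, i.e. 2nε² ≥ ln(2/0.006) = 5.809143.
So n ≥ 5.809143 / (2·0.044²) = 1500.295.
The smallest integer n is 1501.

1501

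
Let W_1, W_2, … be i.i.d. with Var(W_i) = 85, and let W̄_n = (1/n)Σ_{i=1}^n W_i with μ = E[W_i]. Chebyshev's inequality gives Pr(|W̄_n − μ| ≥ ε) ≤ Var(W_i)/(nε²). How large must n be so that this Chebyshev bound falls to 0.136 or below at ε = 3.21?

61

Require 85/(n·3.21²) ≤ 0.136, i.e. n ≥ 85/(0.136·3.21²) = 60.655.
The smallest integer n is 61.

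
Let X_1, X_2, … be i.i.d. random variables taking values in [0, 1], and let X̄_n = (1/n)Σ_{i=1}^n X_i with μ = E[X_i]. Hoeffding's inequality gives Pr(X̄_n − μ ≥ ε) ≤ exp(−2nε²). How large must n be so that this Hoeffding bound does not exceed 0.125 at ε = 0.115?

Require exp(−2nε²) ≤ 0.125, i.e. 2nε² ≥ ln(1/0.125) = 2.079442.
So n ≥ 2.079442 / (2·0.115²) = 78.618.
The smallest integer n is 79.

79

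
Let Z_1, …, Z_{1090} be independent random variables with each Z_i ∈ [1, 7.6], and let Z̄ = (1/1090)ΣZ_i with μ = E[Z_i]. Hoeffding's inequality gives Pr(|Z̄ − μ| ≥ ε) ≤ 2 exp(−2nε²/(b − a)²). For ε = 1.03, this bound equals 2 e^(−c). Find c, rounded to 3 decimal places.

53.094

c = 2nε²/(b − a)² = 2·1090·1.03² / 6.6² = 53.0937.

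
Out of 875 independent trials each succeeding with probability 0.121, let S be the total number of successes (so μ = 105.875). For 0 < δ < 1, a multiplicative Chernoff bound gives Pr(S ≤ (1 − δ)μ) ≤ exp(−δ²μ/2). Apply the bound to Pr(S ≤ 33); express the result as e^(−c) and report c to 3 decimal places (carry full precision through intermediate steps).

Write 33 = (1 − δ)μ, so δ = 1 − 33/105.875 = 0.6883117…
Then the exponent is δ²μ/2 = (μ − 33)²/(2μ) = 25.080357.

25.080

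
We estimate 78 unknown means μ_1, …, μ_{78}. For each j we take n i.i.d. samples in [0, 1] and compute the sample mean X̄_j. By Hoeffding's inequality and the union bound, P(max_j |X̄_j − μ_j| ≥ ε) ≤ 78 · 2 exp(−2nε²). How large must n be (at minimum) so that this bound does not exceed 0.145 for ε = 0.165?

129

Need 2·78·exp(−2nε²) ≤ 0.145, i.e. exp(−2nε²) ≤ 0.145/156.
So 2nε² ≥ ln(156/0.145) = 6.980878.
Hence n ≥ 6.980878/(2·0.165²) = 128.207.
The smallest integer n is 129.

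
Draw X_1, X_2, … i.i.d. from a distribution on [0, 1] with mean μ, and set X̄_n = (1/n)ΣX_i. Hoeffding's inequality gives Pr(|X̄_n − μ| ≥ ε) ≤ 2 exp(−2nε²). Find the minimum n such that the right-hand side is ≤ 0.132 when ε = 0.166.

50

Require 2·exp(−2nε²) ≤ 0.132, i.e. 2nε² ≥ ln(2/0.132) = 2.718101.
So n ≥ 2.718101 / (2·0.166²) = 49.320.
The smallest integer n is 50.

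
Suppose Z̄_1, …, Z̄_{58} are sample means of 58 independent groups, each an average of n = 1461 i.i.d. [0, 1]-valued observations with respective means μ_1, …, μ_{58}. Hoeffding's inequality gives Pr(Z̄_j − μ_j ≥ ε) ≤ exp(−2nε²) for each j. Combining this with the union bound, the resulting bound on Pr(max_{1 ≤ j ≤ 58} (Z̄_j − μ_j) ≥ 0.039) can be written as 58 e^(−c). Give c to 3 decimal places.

4.444

Union bound over the 58 events: Pr(max_{1 ≤ j ≤ 58} (Z̄_j − μ_j) ≥ 0.039) ≤ 58·exp(−2nε²) = 58 exp(−2·1461·0.039²).
So c = 2·1461·0.039² = 4.4444.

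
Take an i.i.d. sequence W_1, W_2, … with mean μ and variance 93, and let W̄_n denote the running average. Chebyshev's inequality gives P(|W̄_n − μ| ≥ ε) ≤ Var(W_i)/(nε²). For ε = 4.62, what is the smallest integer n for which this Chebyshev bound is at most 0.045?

97

Require 93/(n·4.62²) ≤ 0.045, i.e. n ≥ 93/(0.045·4.62²) = 96.825.
The smallest integer n is 97.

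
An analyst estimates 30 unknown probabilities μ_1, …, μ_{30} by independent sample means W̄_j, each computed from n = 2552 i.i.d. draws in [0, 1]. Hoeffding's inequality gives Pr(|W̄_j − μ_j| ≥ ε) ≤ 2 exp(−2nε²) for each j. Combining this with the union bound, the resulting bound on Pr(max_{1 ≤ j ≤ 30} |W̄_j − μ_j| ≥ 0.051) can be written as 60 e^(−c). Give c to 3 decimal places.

13.276

Union bound over the 30 events: Pr(max_{1 ≤ j ≤ 30} |W̄_j − μ_j| ≥ 0.051) ≤ 30·2·exp(−2nε²) = 60 exp(−2·2552·0.051²).
So c = 2·2552·0.051² = 13.2755.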